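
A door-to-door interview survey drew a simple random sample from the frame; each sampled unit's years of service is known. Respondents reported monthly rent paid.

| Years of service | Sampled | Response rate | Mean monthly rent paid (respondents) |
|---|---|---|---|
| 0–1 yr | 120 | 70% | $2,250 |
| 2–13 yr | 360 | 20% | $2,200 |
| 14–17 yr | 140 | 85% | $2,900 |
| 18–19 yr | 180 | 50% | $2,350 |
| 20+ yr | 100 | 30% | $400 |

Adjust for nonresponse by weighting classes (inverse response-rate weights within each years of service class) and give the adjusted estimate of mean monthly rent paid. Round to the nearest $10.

$2,150

With weight = n_sampled/n_responded per class, the weighted class total is n_sampled:
  0–1 yr: 120 × 2250 = 270,000
  2–13 yr: 360 × 2200 = 792,000
  14–17 yr: 140 × 2900 = 406,000
  18–19 yr: 180 × 2350 = 423,000
  20+ yr: 100 × 400 = 40,000
Adjusted estimate = 1,931,000 / 900 = 2145.56 → $2,150.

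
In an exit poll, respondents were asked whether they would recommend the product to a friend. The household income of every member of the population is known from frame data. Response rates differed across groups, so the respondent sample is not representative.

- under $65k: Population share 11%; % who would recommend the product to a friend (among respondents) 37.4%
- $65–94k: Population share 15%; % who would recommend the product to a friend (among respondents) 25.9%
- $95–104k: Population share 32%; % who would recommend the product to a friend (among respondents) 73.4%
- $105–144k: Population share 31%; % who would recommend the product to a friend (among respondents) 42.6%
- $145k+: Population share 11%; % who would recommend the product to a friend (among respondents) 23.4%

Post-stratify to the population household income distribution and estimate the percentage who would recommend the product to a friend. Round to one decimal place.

47.3%

Reweight to the known household income distribution:
  under $65k: 0.11 × 37.4 = 4.114
  $65–94k: 0.15 × 25.9 = 3.885
  $95–104k: 0.32 × 73.4 = 23.488
  $105–144k: 0.31 × 42.6 = 13.206
  $145k+: 0.11 × 23.4 = 2.574
Post-stratified estimate = 47.267 → 47.3%.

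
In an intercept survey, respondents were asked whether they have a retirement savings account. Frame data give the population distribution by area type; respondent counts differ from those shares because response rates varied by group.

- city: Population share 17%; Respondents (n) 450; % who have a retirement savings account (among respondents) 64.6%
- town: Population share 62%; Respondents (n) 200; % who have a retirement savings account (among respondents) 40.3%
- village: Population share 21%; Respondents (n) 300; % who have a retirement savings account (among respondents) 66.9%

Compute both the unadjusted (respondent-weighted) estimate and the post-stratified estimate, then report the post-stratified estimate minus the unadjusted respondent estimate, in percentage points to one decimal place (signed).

Unadjusted (pooled respondent) estimate weights by respondent counts:
  (450/950)×64.6 + (200/950)×40.3 + (300/950)×66.9 = 60.2105%
Reweighting by population area type shares:
  0.17×64.6 + 0.62×40.3 + 0.21×66.9 = 50.017%
Difference = 50.017 − 60.2105 = -10.1935 pp.

-10.2 percentage points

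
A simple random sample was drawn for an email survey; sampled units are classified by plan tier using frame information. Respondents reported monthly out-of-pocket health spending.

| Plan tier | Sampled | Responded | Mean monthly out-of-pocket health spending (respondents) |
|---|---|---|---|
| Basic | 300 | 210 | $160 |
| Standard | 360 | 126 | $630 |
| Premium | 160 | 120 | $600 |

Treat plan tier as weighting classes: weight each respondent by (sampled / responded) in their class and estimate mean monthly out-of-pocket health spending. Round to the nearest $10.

$450

Response rates by class: Basic 210/300 = 70%, Standard 126/360 = 35%, Premium 120/160 = 75%.
Inverse-response-rate weighting restores each class to its sampled count, so class totals weight by n_sampled:
  Basic: 300 × 160 = 48,000
  Standard: 360 × 630 = 226,800
  Premium: 160 × 600 = 96,000
Adjusted estimate = 370,800 / 820 = 452.195 → $450.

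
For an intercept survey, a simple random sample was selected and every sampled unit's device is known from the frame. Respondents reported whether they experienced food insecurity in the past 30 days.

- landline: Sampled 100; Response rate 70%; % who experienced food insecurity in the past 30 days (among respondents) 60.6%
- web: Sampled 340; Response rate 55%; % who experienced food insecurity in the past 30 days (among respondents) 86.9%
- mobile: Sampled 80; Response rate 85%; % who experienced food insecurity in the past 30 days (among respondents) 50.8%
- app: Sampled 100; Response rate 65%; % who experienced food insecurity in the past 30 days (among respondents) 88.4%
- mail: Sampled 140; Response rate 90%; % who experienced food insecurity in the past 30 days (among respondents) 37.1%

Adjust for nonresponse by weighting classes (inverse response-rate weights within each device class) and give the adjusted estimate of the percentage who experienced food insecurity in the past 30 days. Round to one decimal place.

Weighting each respondent by the inverse class response rate inflates each class back to its sampled size, so the class weight is n_sampled:
  landline: 100 × 60.6 = 6060
  web: 340 × 86.9 = 29546
  mobile: 80 × 50.8 = 4064
  app: 100 × 88.4 = 8840
  mail: 140 × 37.1 = 5194
Adjusted estimate = 53,704 / 760 = 70.6632 → 70.7%.

70.7%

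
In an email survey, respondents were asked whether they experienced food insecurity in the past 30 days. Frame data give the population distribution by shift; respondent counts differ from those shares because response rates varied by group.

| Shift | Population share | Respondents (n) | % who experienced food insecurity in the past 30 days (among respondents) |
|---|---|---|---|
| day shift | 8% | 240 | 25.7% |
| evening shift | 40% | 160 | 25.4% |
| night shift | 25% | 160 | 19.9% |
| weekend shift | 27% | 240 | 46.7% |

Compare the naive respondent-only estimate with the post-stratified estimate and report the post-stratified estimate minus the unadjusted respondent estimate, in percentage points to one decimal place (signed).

Naive respondent-only estimate (weights = respondent counts):
  (240/800)×25.7 + (160/800)×25.4 + (160/800)×19.9 + (240/800)×46.7 = 30.78%
Post-stratifying to population shares instead:
  0.08×25.7 + 0.4×25.4 + 0.25×19.9 + 0.27×46.7 = 29.8%
Difference = 29.8 − 30.78 = -0.98 pp.

-1.0 percentage points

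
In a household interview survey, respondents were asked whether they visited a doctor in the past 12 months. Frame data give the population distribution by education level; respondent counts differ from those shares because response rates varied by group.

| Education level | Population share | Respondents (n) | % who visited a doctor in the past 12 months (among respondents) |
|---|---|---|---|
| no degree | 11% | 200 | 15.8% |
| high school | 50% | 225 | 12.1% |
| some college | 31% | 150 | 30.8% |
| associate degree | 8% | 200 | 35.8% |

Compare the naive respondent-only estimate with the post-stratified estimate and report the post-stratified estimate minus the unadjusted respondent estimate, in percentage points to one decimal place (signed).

-2.6 percentage points

Naive respondent-only estimate (weights = respondent counts):
  (200/775)×15.8 + (225/775)×12.1 + (150/775)×30.8 + (200/775)×35.8 = 22.7903%
Post-stratified estimate weights by population shares:
  0.11×15.8 + 0.5×12.1 + 0.31×30.8 + 0.08×35.8 = 20.2%
Difference = 20.2 − 22.7903 = -2.5903 pp.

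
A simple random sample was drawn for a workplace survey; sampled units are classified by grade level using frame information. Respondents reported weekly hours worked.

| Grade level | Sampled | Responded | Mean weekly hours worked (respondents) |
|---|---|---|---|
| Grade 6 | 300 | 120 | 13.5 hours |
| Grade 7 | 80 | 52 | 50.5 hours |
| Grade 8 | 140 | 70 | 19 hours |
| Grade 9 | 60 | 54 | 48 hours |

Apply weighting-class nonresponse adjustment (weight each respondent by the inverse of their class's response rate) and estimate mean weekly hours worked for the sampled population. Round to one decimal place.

23.5

Response rates by class: Grade 6 120/300 = 40%, Grade 7 52/80 = 65%, Grade 8 70/140 = 50%, Grade 9 54/60 = 90%.
With weight = n_sampled/n_responded per class, the weighted class total is n_sampled:
  Grade 6: 300 × 13.5 = 4050
  Grade 7: 80 × 50.5 = 4040
  Grade 8: 140 × 19 = 2660
  Grade 9: 60 × 48 = 2880
Adjusted estimate = 13,630 / 580 = 23.5 → 23.5.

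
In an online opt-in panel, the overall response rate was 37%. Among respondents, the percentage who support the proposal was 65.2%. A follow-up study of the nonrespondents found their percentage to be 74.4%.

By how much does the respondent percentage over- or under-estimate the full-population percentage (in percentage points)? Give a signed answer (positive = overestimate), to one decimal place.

-5.8 percentage points

Nonresponse fraction = 1 − 0.37 = 0.63.
Bias = (nonresponse fraction) × (respondent percentage − nonrespondent percentage)
     = 0.63 × (65.2 − 74.4) = 0.63 × -9.2 = -5.796.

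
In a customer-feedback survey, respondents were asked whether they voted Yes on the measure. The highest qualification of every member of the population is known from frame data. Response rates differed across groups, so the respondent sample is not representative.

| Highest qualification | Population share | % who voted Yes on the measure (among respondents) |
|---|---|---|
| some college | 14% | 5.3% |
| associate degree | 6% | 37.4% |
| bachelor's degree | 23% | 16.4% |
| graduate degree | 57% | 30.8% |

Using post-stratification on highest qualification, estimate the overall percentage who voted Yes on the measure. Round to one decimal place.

Each cell contributes population-share × respondent value:
  some college: 0.14 × 5.3 = 0.742
  associate degree: 0.06 × 37.4 = 2.244
  bachelor's degree: 0.23 × 16.4 = 3.772
  graduate degree: 0.57 × 30.8 = 17.556
Post-stratified estimate = 24.314 → 24.3%.

24.3%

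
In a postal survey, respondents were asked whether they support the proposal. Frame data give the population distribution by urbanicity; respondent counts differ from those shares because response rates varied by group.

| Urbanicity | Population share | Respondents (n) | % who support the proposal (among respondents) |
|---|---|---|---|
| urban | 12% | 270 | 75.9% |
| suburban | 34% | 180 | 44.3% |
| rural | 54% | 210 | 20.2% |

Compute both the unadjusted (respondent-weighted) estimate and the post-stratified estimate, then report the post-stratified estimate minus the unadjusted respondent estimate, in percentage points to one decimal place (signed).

-14.5 percentage points

Without adjustment, the pooled respondent share is:
  (270/660)×75.9 + (180/660)×44.3 + (210/660)×20.2 = 49.5591%
Reweighting by population urbanicity shares:
  0.12×75.9 + 0.34×44.3 + 0.54×20.2 = 35.078%
Difference = 35.078 − 49.5591 = -14.4811 pp.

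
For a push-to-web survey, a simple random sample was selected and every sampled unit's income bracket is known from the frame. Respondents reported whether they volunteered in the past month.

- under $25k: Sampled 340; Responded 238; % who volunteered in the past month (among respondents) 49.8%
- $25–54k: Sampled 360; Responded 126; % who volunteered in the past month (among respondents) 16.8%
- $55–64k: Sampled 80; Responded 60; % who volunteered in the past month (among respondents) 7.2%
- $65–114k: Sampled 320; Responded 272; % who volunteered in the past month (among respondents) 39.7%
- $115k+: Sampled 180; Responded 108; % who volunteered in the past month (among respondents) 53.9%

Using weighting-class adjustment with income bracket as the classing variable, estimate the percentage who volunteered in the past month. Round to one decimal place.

Class response rates: under $25k 238/340 = 70%, $25–54k 126/360 = 35%, $55–64k 60/80 = 75%, $65–114k 272/320 = 85%, $115k+ 108/180 = 60%.
Weighting each respondent by the inverse class response rate inflates each class back to its sampled size, so the class weight is n_sampled:
  under $25k: 340 × 49.8 = 16,932
  $25–54k: 360 × 16.8 = 6048
  $55–64k: 80 × 7.2 = 576
  $65–114k: 320 × 39.7 = 12,704
  $115k+: 180 × 53.9 = 9702
Adjusted estimate = 45,962 / 1,280 = 35.9078 → 35.9%.

35.9%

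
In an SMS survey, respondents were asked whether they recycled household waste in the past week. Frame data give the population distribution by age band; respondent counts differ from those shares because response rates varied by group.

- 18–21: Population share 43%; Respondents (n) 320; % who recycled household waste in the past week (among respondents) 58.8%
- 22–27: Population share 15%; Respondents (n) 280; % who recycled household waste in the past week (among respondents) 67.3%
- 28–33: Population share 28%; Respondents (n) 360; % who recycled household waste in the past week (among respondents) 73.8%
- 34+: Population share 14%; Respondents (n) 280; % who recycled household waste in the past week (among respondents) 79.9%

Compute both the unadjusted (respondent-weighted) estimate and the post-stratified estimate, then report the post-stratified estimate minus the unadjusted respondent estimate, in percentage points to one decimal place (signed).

-2.6 percentage points

Without adjustment, the pooled respondent share is:
  (320/1240)×58.8 + (280/1240)×67.3 + (360/1240)×73.8 + (280/1240)×79.9 = 69.8387%
Post-stratifying to population shares instead:
  0.43×58.8 + 0.15×67.3 + 0.28×73.8 + 0.14×79.9 = 67.229%
Difference = 67.229 − 69.8387 = -2.6097 pp.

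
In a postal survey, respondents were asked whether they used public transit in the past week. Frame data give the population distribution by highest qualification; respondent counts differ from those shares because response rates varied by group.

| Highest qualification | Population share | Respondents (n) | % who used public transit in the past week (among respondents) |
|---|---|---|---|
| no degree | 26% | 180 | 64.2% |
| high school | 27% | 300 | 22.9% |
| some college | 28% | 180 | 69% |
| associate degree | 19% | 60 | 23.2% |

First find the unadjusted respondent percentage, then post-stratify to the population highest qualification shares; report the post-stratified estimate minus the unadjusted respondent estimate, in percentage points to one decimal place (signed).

+1.8 percentage points

Without adjustment, the pooled respondent share is:
  (180/720)×64.2 + (300/720)×22.9 + (180/720)×69 + (60/720)×23.2 = 44.775%
Reweighting by population highest qualification shares:
  0.26×64.2 + 0.27×22.9 + 0.28×69 + 0.19×23.2 = 46.603%
Difference = 46.603 − 44.775 = 1.828 pp.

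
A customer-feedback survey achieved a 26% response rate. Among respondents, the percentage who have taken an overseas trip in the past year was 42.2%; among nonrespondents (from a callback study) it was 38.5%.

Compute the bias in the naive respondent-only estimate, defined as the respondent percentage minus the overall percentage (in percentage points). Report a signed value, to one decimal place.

Nonresponse fraction = 1 − 0.26 = 0.74.
Bias = (nonresponse fraction) × (respondent percentage − nonrespondent percentage)
     = 0.74 × (42.2 − 38.5) = 0.74 × 3.7 = 2.738.

+2.7 percentage points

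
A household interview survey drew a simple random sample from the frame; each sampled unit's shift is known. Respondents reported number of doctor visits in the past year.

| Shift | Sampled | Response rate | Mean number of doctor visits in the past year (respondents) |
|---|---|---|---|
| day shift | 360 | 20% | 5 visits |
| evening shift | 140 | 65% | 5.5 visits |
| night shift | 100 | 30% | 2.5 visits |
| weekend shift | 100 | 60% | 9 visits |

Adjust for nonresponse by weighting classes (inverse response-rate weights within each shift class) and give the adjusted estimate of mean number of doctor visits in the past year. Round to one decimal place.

With weight = n_sampled/n_responded per class, the weighted class total is n_sampled:
  day shift: 360 × 5 = 1800
  evening shift: 140 × 5.5 = 770
  night shift: 100 × 2.5 = 250
  weekend shift: 100 × 9 = 900
Adjusted estimate = 3720 / 700 = 5.31429 → 5.3.

5.3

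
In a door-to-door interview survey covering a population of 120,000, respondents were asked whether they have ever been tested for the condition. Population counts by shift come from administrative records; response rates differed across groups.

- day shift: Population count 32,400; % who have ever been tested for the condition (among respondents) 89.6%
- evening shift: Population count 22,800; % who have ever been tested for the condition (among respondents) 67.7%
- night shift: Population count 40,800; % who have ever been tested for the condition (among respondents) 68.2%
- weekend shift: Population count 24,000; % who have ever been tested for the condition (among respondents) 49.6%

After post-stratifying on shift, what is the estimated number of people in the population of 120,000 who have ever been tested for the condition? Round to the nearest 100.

84,200

Apply each group's respondent rate to its population count:
  day shift: 32,400 × 89.6% = 29030.4
  evening shift: 22,800 × 67.7% = 15435.6
  night shift: 40,800 × 68.2% = 27825.6
  weekend shift: 24,000 × 49.6% = 11,904
Estimated total = 84195.6 → 84,200.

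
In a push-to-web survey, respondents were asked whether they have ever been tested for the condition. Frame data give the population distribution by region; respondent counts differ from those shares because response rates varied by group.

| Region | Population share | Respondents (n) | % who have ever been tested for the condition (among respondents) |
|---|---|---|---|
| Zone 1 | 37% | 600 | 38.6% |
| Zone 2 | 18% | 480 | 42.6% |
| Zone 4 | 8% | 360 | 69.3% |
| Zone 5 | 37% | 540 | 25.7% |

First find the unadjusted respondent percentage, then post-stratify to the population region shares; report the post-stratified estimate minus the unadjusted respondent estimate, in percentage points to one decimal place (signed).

-4.6 percentage points

Unadjusted (pooled respondent) estimate weights by respondent counts:
  (600/1980)×38.6 + (480/1980)×42.6 + (360/1980)×69.3 + (540/1980)×25.7 = 41.6333%
Reweighting by population region shares:
  0.37×38.6 + 0.18×42.6 + 0.08×69.3 + 0.37×25.7 = 37.003%
Difference = 37.003 − 41.6333 = -4.6303 pp.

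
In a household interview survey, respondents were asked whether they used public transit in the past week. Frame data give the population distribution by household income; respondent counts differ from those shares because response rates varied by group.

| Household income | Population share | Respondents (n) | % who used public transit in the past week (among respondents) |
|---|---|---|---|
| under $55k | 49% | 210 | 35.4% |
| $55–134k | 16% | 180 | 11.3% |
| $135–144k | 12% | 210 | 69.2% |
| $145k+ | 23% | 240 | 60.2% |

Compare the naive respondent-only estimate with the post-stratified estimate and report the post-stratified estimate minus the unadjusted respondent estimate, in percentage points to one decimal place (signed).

-4.5 percentage points

Naive respondent-only estimate (weights = respondent counts):
  (210/840)×35.4 + (180/840)×11.3 + (210/840)×69.2 + (240/840)×60.2 = 45.7714%
Reweighting by population household income shares:
  0.49×35.4 + 0.16×11.3 + 0.12×69.2 + 0.23×60.2 = 41.304%
Difference = 41.304 − 45.7714 = -4.4674 pp.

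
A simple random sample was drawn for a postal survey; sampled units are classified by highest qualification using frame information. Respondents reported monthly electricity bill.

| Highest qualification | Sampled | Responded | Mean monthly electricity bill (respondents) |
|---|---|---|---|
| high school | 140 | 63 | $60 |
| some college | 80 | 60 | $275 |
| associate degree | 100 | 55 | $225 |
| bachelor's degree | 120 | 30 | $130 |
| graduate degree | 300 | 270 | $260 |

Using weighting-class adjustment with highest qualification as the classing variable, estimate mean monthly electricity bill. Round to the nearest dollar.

$198

Class response rates: high school 63/140 = 45%, some college 60/80 = 75%, associate degree 55/100 = 55%, bachelor's degree 30/120 = 25%, graduate degree 270/300 = 90%.
Inverse-response-rate weighting restores each class to its sampled count, so class totals weight by n_sampled:
  high school: 140 × 60 = 8400
  some college: 80 × 275 = 22,000
  associate degree: 100 × 225 = 22,500
  bachelor's degree: 120 × 130 = 15,600
  graduate degree: 300 × 260 = 78,000
Adjusted estimate = 146,500 / 740 = 197.973 → $198.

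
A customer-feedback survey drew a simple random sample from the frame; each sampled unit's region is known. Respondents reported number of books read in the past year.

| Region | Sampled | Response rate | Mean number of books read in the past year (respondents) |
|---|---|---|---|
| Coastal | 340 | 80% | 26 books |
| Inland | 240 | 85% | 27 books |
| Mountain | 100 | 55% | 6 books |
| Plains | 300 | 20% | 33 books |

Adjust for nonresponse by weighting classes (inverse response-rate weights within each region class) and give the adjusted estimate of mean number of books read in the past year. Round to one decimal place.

With weight = n_sampled/n_responded per class, the weighted class total is n_sampled:
  Coastal: 340 × 26 = 8840
  Inland: 240 × 27 = 6480
  Mountain: 100 × 6 = 600
  Plains: 300 × 33 = 9900
Adjusted estimate = 25,820 / 980 = 26.3469 → 26.3.

26.3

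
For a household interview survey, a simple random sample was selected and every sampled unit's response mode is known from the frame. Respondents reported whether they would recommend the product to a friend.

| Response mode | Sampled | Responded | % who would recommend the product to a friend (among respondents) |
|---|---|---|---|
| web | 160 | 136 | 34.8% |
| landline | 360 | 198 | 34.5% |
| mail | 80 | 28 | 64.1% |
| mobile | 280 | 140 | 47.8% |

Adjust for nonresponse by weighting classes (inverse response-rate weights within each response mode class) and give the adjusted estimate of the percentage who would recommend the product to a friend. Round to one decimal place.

41.5%

Class response rates: web 136/160 = 85%, landline 198/360 = 55%, mail 28/80 = 35%, mobile 140/280 = 50%.
Inverse-response-rate weighting restores each class to its sampled count, so class totals weight by n_sampled:
  web: 160 × 34.8 = 5568
  landline: 360 × 34.5 = 12,420
  mail: 80 × 64.1 = 5128
  mobile: 280 × 47.8 = 13,384
Adjusted estimate = 36,500 / 880 = 41.4773 → 41.5%.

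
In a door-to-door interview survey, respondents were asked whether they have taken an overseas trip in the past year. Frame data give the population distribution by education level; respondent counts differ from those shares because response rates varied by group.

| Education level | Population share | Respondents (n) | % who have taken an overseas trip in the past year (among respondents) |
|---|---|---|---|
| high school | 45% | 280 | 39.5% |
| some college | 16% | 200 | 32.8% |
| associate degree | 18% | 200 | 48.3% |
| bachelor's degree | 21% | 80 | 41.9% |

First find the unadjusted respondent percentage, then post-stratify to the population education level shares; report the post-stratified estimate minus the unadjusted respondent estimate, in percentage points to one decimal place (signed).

+0.2 percentage points

Without adjustment, the pooled respondent share is:
  (280/760)×39.5 + (200/760)×32.8 + (200/760)×48.3 + (80/760)×41.9 = 40.3053%
Reweighting by population education level shares:
  0.45×39.5 + 0.16×32.8 + 0.18×48.3 + 0.21×41.9 = 40.516%
Difference = 40.516 − 40.3053 = 0.2107 pp.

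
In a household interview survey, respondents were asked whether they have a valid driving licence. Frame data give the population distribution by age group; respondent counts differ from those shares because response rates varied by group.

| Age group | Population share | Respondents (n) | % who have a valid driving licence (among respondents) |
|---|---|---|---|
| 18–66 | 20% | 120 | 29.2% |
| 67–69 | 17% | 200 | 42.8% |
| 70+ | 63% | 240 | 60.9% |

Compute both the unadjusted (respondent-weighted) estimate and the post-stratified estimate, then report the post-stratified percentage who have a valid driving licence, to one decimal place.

Unadjusted (pooled respondent) estimate weights by respondent counts:
  (120/560)×29.2 + (200/560)×42.8 + (240/560)×60.9 = 47.6429%
Post-stratified estimate weights by population shares:
  0.2×29.2 + 0.17×42.8 + 0.63×60.9 = 51.483%

51.5%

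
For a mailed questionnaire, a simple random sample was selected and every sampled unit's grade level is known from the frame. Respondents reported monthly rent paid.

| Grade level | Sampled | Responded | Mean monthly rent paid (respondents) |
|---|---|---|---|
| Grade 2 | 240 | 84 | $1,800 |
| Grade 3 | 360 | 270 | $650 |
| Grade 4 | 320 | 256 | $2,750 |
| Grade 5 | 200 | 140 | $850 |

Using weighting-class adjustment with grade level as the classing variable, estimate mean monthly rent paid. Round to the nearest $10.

$1,530

Response rates by class: Grade 2 84/240 = 35%, Grade 3 270/360 = 75%, Grade 4 256/320 = 80%, Grade 5 140/200 = 70%.
Weighting each respondent by the inverse class response rate inflates each class back to its sampled size, so the class weight is n_sampled:
  Grade 2: 240 × 1800 = 432,000
  Grade 3: 360 × 650 = 234,000
  Grade 4: 320 × 2750 = 880,000
  Grade 5: 200 × 850 = 170,000
Adjusted estimate = 1,716,000 / 1,120 = 1532.14 → $1,530.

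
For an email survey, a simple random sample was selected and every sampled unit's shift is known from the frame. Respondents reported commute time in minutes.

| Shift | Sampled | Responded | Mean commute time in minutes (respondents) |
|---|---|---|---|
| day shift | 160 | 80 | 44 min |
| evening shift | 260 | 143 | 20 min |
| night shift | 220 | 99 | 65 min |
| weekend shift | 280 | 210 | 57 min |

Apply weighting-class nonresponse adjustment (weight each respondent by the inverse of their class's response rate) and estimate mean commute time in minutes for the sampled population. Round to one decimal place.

Class response rates: day shift 80/160 = 50%, evening shift 143/260 = 55%, night shift 99/220 = 45%, weekend shift 210/280 = 75%.
Weighting each respondent by the inverse class response rate inflates each class back to its sampled size, so the class weight is n_sampled:
  day shift: 160 × 44 = 7040
  evening shift: 260 × 20 = 5200
  night shift: 220 × 65 = 14,300
  weekend shift: 280 × 57 = 15,960
Adjusted estimate = 42,500 / 920 = 46.1957 → 46.2.

46.2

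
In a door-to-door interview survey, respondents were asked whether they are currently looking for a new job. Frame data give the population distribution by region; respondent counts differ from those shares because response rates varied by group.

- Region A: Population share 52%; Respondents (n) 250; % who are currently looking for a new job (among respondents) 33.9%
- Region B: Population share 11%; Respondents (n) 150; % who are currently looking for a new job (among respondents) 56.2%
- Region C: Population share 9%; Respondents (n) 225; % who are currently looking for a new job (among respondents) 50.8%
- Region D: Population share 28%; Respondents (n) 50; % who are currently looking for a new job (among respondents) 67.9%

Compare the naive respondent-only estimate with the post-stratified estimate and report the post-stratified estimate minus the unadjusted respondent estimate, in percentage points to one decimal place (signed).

Unadjusted (pooled respondent) estimate weights by respondent counts:
  (250/675)×33.9 + (150/675)×56.2 + (225/675)×50.8 + (50/675)×67.9 = 47.0074%
Reweighting by population region shares:
  0.52×33.9 + 0.11×56.2 + 0.09×50.8 + 0.28×67.9 = 47.394%
Difference = 47.394 − 47.0074 = 0.3866 pp.

+0.4 percentage points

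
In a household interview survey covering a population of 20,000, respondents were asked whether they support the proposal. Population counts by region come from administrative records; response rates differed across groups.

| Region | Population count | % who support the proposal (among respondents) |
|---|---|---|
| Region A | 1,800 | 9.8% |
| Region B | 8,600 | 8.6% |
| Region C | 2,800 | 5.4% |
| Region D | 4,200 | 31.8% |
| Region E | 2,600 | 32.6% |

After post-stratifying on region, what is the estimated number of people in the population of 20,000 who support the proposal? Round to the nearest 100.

3,300

Apply each group's respondent rate to its population count:
  Region A: 1,800 × 9.8% = 176.4
  Region B: 8,600 × 8.6% = 739.6
  Region C: 2,800 × 5.4% = 151.2
  Region D: 4,200 × 31.8% = 1335.6
  Region E: 2,600 × 32.6% = 847.6
Estimated total = 3250.4 → 3,300.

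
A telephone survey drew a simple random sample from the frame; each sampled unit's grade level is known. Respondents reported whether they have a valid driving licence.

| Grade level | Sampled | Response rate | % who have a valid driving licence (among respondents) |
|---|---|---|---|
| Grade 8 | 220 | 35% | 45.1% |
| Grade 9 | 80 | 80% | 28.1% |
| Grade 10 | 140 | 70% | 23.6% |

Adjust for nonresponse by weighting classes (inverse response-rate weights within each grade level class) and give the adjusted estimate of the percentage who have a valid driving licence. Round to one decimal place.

35.2%

Inverse-response-rate weighting restores each class to its sampled count, so class totals weight by n_sampled:
  Grade 8: 220 × 45.1 = 9922
  Grade 9: 80 × 28.1 = 2248
  Grade 10: 140 × 23.6 = 3304
Adjusted estimate = 15,474 / 440 = 35.1682 → 35.2%.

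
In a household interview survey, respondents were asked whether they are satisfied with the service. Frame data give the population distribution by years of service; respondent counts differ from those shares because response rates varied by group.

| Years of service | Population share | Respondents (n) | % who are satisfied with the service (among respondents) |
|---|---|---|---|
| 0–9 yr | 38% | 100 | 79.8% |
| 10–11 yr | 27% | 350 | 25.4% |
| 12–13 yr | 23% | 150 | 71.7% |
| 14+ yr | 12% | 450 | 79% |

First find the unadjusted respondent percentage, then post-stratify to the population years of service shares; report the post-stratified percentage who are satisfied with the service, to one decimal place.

63.2%

Without adjustment, the pooled respondent share is:
  (100/1050)×79.8 + (350/1050)×25.4 + (150/1050)×71.7 + (450/1050)×79 = 60.1667%
Reweighting by population years of service shares:
  0.38×79.8 + 0.27×25.4 + 0.23×71.7 + 0.12×79 = 63.153%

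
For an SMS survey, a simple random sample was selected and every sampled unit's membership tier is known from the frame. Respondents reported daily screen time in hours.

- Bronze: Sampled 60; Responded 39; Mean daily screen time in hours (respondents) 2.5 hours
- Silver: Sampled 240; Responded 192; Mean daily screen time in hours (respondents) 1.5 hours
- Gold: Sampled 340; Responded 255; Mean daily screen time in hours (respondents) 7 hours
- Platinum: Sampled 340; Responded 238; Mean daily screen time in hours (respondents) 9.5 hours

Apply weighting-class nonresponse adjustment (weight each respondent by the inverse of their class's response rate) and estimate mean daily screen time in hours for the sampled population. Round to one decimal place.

6.2

Class response rates: Bronze 39/60 = 65%, Silver 192/240 = 80%, Gold 255/340 = 75%, Platinum 238/340 = 70%.
Weighting each respondent by the inverse class response rate inflates each class back to its sampled size, so the class weight is n_sampled:
  Bronze: 60 × 2.5 = 150
  Silver: 240 × 1.5 = 360
  Gold: 340 × 7 = 2380
  Platinum: 340 × 9.5 = 3230
Adjusted estimate = 6120 / 980 = 6.2449 → 6.2.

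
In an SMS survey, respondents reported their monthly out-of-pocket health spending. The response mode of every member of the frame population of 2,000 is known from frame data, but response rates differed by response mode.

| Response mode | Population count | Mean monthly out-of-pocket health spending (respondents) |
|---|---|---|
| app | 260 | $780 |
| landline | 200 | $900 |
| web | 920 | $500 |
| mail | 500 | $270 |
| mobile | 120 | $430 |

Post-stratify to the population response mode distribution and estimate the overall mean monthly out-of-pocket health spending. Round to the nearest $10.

$510

Each cell contributes population-share × respondent value:
  app: (260/2,000) × 780 = 101.4
  landline: (200/2,000) × 900 = 90
  web: (920/2,000) × 500 = 230
  mail: (500/2,000) × 270 = 67.5
  mobile: (120/2,000) × 430 = 25.8
Post-stratified estimate = 514.7 → $510.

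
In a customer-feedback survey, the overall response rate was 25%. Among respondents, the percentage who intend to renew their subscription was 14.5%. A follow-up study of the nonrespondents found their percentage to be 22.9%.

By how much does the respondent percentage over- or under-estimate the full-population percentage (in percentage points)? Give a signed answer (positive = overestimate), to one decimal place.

Nonresponse fraction = 1 − 0.25 = 0.75.
Bias = (nonresponse fraction) × (respondent percentage − nonrespondent percentage)
     = 0.75 × (14.5 − 22.9) = 0.75 × -8.4 = -6.3.

-6.3 percentage points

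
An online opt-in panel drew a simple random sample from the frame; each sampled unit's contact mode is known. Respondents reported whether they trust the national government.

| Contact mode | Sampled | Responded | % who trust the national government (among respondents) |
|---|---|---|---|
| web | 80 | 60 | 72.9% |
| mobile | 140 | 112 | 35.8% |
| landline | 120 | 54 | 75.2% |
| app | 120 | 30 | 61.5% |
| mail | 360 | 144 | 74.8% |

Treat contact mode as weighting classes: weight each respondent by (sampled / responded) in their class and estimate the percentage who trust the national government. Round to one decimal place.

66.1%

Class response rates: web 60/80 = 75%, mobile 112/140 = 80%, landline 54/120 = 45%, app 30/120 = 25%, mail 144/360 = 40%.
Inverse-response-rate weighting restores each class to its sampled count, so class totals weight by n_sampled:
  web: 80 × 72.9 = 5832
  mobile: 140 × 35.8 = 5012
  landline: 120 × 75.2 = 9024
  app: 120 × 61.5 = 7380
  mail: 360 × 74.8 = 26,928
Adjusted estimate = 54,176 / 820 = 66.0683 → 66.1%.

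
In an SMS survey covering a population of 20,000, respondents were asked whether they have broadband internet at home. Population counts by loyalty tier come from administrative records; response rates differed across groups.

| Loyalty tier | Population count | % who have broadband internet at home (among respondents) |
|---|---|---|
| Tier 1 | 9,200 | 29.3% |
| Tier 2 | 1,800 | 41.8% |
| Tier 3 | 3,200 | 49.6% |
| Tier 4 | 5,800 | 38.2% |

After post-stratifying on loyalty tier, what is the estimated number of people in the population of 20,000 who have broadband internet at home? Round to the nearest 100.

7,300

Each cell contributes its population count × the respondent rate:
  Tier 1: 9,200 × 29.3% = 2695.6
  Tier 2: 1,800 × 41.8% = 752.4
  Tier 3: 3,200 × 49.6% = 1587.2
  Tier 4: 5,800 × 38.2% = 2215.6
Estimated total = 7250.8 → 7,300.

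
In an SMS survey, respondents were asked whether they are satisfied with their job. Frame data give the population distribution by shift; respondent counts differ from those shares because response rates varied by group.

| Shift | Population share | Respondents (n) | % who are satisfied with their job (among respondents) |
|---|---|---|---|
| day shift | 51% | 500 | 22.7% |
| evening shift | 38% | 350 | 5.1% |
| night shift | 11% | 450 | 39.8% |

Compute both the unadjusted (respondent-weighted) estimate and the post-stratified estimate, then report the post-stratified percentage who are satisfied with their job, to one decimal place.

Naive respondent-only estimate (weights = respondent counts):
  (500/1300)×22.7 + (350/1300)×5.1 + (450/1300)×39.8 = 23.8808%
Post-stratified estimate weights by population shares:
  0.51×22.7 + 0.38×5.1 + 0.11×39.8 = 17.893%

17.9%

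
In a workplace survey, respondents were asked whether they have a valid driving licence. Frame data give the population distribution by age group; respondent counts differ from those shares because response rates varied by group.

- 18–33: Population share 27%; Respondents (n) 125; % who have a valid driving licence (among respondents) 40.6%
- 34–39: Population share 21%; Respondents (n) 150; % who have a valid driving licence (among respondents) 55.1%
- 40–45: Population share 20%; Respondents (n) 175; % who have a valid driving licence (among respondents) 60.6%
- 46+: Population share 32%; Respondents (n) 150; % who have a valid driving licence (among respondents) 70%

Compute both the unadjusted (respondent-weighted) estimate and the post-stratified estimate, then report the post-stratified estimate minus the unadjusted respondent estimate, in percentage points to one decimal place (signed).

-0.4 percentage points

Without adjustment, the pooled respondent share is:
  (125/600)×40.6 + (150/600)×55.1 + (175/600)×60.6 + (150/600)×70 = 57.4083%
Post-stratified estimate weights by population shares:
  0.27×40.6 + 0.21×55.1 + 0.2×60.6 + 0.32×70 = 57.053%
Difference = 57.053 − 57.4083 = -0.3553 pp.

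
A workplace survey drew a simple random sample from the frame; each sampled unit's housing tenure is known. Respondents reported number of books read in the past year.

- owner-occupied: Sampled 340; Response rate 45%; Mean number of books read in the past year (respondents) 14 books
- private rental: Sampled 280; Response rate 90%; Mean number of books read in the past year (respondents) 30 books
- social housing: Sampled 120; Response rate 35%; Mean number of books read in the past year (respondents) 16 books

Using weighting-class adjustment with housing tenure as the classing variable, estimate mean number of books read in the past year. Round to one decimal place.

20.4

Each respondent's weight = sampled/responded in their class; summing within a class gives n_sampled, so:
  owner-occupied: 340 × 14 = 4760
  private rental: 280 × 30 = 8400
  social housing: 120 × 16 = 1920
Adjusted estimate = 15,080 / 740 = 20.3784 → 20.4.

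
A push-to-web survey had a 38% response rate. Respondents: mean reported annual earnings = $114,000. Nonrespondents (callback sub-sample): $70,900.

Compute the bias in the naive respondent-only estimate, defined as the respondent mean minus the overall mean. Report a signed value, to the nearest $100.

+$26,700

Nonresponse fraction = 1 − 0.38 = 0.62.
Bias = (nonresponse fraction) × (respondent mean − nonrespondent mean)
     = 0.62 × (114,000 − 70,900) = 0.62 × 43,100 = 26,722.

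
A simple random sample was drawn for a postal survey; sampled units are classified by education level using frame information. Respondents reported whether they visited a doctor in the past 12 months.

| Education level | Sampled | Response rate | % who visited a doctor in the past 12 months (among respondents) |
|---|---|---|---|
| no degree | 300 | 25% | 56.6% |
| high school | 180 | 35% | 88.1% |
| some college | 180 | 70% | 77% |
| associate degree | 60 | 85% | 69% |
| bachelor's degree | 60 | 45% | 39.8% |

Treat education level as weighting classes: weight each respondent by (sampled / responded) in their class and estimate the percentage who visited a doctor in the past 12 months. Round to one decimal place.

With weight = n_sampled/n_responded per class, the weighted class total is n_sampled:
  no degree: 300 × 56.6 = 16,980
  high school: 180 × 88.1 = 15858
  some college: 180 × 77 = 13,860
  associate degree: 60 × 69 = 4140
  bachelor's degree: 60 × 39.8 = 2388
Adjusted estimate = 53,226 / 780 = 68.2385 → 68.2%.

68.2%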